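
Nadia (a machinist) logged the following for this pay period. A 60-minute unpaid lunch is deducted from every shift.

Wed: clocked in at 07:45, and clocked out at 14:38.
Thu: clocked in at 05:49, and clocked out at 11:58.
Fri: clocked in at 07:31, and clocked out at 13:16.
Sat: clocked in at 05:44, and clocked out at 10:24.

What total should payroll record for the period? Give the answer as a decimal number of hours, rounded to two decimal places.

Wed: 07:45–14:38 = 6 h 53 min; less 60 min break → 5 h 53 min
Thu: 05:49–11:58 = 6 h 9 min; less 60 min break → 5 h 9 min
Fri: 07:31–13:16 = 5 h 45 min; less 60 min break → 4 h 45 min
Sat: 05:44–10:24 = 4 h 40 min; less 60 min break → 3 h 40 min
Total: 5 h 53 min + 5 h 9 min + 4 h 45 min + 3 h 40 min = 19 h 27 min.

19.45 hours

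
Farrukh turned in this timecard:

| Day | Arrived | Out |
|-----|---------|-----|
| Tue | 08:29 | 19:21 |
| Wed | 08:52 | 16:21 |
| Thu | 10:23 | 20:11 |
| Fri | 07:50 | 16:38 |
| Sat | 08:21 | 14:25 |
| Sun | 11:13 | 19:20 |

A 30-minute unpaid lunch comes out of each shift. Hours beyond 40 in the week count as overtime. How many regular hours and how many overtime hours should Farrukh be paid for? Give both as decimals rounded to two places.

Tue: 08:29–19:21 = 10 h 52 min; less 30 min break → 10 h 22 min
Wed: 08:52–16:21 = 7 h 29 min; less 30 min break → 6 h 59 min
Thu: 10:23–20:11 = 9 h 48 min; less 30 min break → 9 h 18 min
Fri: 07:50–16:38 = 8 h 48 min; less 30 min break → 8 h 18 min
Sat: 08:21–14:25 = 6 h 4 min; less 30 min break → 5 h 34 min
Sun: 11:13–19:20 = 8 h 7 min; less 30 min break → 7 h 37 min
Total worked: 48 h 8 min = 48.13 h.
Threshold 40 h → overtime 8 h 8 min, regular 40 h 0 min.

Regular 40.00 hours, overtime 8.13 hours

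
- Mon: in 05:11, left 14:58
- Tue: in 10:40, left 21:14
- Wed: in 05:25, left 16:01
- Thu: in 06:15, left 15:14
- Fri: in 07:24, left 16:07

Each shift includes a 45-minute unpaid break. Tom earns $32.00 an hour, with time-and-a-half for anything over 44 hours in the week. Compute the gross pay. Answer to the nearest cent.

Mon: 05:11–14:58 = 9 h 47 min; less 45 min break → 9 h 2 min
Tue: 10:40–21:14 = 10 h 34 min; less 45 min break → 9 h 49 min
Wed: 05:25–16:01 = 10 h 36 min; less 45 min break → 9 h 51 min
Thu: 06:15–15:14 = 8 h 59 min; less 45 min break → 8 h 14 min
Fri: 07:24–16:07 = 8 h 43 min; less 45 min break → 7 h 58 min
Total worked: 44 h 54 min = 2694 min.
Regular 44 h 0 min = 2640 min at $32.00/h; overtime 0 h 54 min = 54 min at $48.00/h.
Pay = (2640 × $32.00 + 54 × $48.00) ÷ 60 = $1451.20.

$1451.20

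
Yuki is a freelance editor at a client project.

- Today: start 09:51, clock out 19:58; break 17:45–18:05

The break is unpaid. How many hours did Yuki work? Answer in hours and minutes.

9 h 47 min

Today: 09:51–19:58 = 10 h 7 min; less 20 min break → 9 h 47 min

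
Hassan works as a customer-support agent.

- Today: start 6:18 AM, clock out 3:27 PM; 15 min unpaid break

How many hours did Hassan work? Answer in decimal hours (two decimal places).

Today: 6:18 AM–3:27 PM = 9 h 9 min; less 15 min break → 8 h 54 min

8.90 hours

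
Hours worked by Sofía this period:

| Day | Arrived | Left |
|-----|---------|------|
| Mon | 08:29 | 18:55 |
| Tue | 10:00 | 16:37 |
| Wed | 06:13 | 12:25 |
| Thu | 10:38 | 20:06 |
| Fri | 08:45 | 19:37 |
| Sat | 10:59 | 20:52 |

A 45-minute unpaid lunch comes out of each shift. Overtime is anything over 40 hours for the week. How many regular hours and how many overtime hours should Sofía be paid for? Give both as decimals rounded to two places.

Regular 40.00 hours, overtime 8.97 hours

Mon: 08:29–18:55 = 10 h 26 min; less 45 min break → 9 h 41 min
Tue: 10:00–16:37 = 6 h 37 min; less 45 min break → 5 h 52 min
Wed: 06:13–12:25 = 6 h 12 min; less 45 min break → 5 h 27 min
Thu: 10:38–20:06 = 9 h 28 min; less 45 min break → 8 h 43 min
Fri: 08:45–19:37 = 10 h 52 min; less 45 min break → 10 h 7 min
Sat: 10:59–20:52 = 9 h 53 min; less 45 min break → 9 h 8 min
Total worked: 48 h 58 min = 48.97 h.
Threshold 40 h → overtime 8 h 58 min, regular 40 h 0 min.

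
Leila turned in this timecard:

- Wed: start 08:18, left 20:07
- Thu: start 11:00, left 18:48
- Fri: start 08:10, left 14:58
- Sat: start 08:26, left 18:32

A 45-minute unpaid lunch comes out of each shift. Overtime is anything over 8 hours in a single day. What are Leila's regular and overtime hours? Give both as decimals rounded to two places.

Wed: 08:18–20:07 = 11 h 49 min; less 45 min break → 11 h 4 min
Thu: 11:00–18:48 = 7 h 48 min; less 45 min break → 7 h 3 min
Fri: 08:10–14:58 = 6 h 48 min; less 45 min break → 6 h 3 min
Sat: 08:26–18:32 = 10 h 6 min; less 45 min break → 9 h 21 min
Wed reg 8 h 0 min / OT 3 h 4 min; Thu reg 7 h 3 min / OT 0 h 0 min; Fri reg 6 h 3 min / OT 0 h 0 min; Sat reg 8 h 0 min / OT 1 h 21 min.
Totals: regular 29 h 6 min, overtime 4 h 25 min.

Regular 29.10 hours, overtime 4.42 hours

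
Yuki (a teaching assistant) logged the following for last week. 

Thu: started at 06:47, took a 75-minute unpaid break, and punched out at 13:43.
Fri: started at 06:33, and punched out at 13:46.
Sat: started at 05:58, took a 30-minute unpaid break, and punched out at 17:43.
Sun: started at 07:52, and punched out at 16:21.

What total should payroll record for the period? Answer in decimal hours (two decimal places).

Thu: 06:47–13:43 = 6 h 56 min; less 75 min break → 5 h 41 min
Fri: 06:33–13:46 = 7 h 13 min
Sat: 05:58–17:43 = 11 h 45 min; less 30 min break → 11 h 15 min
Sun: 07:52–16:21 = 8 h 29 min
Total: 5 h 41 min + 7 h 13 min + 11 h 15 min + 8 h 29 min = 32 h 38 min.

32.63 hours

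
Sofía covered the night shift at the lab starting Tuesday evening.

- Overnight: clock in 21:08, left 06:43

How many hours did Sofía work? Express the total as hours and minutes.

9 h 35 min

Overnight: 21:08 → midnight = 2 h 52 min; midnight → 06:43 = 6 h 43 min; span 9 h 35 min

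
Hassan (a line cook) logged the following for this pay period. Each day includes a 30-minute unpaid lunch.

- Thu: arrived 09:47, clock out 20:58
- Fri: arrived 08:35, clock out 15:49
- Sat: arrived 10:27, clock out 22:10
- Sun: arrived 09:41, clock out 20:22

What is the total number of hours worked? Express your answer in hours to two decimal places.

38.82 hours

Thu: 09:47–20:58 = 11 h 11 min; less 30 min break → 10 h 41 min
Fri: 08:35–15:49 = 7 h 14 min; less 30 min break → 6 h 44 min
Sat: 10:27–22:10 = 11 h 43 min; less 30 min break → 11 h 13 min
Sun: 09:41–20:22 = 10 h 41 min; less 30 min break → 10 h 11 min
Total: 10 h 41 min + 6 h 44 min + 11 h 13 min + 10 h 11 min = 38 h 49 min.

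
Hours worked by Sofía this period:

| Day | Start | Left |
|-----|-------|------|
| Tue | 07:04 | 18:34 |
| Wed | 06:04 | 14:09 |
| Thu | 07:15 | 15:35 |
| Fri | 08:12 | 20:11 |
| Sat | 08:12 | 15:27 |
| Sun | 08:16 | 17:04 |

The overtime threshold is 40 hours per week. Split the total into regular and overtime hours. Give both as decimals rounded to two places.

Tue: 07:04–18:34 = 11 h 30 min
Wed: 06:04–14:09 = 8 h 5 min
Thu: 07:15–15:35 = 8 h 20 min
Fri: 08:12–20:11 = 11 h 59 min
Sat: 08:12–15:27 = 7 h 15 min
Sun: 08:16–17:04 = 8 h 48 min
Total worked: 55 h 57 min = 55.95 h.
Threshold 40 h → overtime 15 h 57 min, regular 40 h 0 min.

Regular 40.00 hours, overtime 15.95 hours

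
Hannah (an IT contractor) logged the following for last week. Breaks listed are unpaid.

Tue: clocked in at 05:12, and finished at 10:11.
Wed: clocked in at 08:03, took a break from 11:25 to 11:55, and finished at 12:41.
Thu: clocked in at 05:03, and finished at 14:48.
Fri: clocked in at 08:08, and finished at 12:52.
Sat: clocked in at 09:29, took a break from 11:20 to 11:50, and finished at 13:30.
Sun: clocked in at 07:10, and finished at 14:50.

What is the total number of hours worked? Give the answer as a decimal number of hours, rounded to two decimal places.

Tue: 05:12–10:11 = 4 h 59 min
Wed: 08:03–12:41 = 4 h 38 min; less 30 min break → 4 h 8 min
Thu: 05:03–14:48 = 9 h 45 min
Fri: 08:08–12:52 = 4 h 44 min
Sat: 09:29–13:30 = 4 h 1 min; less 30 min break → 3 h 31 min
Sun: 07:10–14:50 = 7 h 40 min
Total: 4 h 59 min + 4 h 8 min + 9 h 45 min + 4 h 44 min + 3 h 31 min + 7 h 40 min = 34 h 47 min.

34.78 hours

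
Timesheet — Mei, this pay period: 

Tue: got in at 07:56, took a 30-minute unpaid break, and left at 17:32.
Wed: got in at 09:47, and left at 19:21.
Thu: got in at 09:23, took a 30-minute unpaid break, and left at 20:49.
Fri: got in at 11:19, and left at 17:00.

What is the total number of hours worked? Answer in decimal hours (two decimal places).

35.28 hours

Tue: 07:56–17:32 = 9 h 36 min; less 30 min break → 9 h 6 min
Wed: 09:47–19:21 = 9 h 34 min
Thu: 09:23–20:49 = 11 h 26 min; less 30 min break → 10 h 56 min
Fri: 11:19–17:00 = 5 h 41 min
Total: 9 h 6 min + 9 h 34 min + 10 h 56 min + 5 h 41 min = 35 h 17 min.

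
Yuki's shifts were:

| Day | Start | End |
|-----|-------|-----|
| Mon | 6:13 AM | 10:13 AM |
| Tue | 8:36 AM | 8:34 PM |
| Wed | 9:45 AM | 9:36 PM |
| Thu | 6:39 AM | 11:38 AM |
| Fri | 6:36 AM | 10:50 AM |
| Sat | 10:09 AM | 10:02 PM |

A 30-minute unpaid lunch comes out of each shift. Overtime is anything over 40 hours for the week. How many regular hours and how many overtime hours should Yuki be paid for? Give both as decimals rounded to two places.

Regular 40.00 hours, overtime 5.92 hours

Mon: 6:13 AM–10:13 AM = 4 h 0 min; less 30 min break → 3 h 30 min
Tue: 8:36 AM–8:34 PM = 11 h 58 min; less 30 min break → 11 h 28 min
Wed: 9:45 AM–9:36 PM = 11 h 51 min; less 30 min break → 11 h 21 min
Thu: 6:39 AM–11:38 AM = 4 h 59 min; less 30 min break → 4 h 29 min
Fri: 6:36 AM–10:50 AM = 4 h 14 min; less 30 min break → 3 h 44 min
Sat: 10:09 AM–10:02 PM = 11 h 53 min; less 30 min break → 11 h 23 min
Total worked: 45 h 55 min = 45.92 h.
Threshold 40 h → overtime 5 h 55 min, regular 40 h 0 min.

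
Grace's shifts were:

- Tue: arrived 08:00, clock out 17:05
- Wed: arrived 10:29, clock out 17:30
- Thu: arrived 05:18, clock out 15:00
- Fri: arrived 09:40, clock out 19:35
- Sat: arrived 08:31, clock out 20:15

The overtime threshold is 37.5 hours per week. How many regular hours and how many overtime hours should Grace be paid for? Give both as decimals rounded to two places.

Tue: 08:00–17:05 = 9 h 5 min
Wed: 10:29–17:30 = 7 h 1 min
Thu: 05:18–15:00 = 9 h 42 min
Fri: 09:40–19:35 = 9 h 55 min
Sat: 08:31–20:15 = 11 h 44 min
Total worked: 47 h 27 min = 47.45 h.
Threshold 37.5 h → overtime 9 h 57 min, regular 37 h 30 min.

Regular 37.50 hours, overtime 9.95 hours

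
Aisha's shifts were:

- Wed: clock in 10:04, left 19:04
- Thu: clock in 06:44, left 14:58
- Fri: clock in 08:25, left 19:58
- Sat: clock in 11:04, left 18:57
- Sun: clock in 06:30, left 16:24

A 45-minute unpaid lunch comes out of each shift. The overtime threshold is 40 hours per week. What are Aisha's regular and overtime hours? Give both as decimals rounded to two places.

Wed: 10:04–19:04 = 9 h 0 min; less 45 min break → 8 h 15 min
Thu: 06:44–14:58 = 8 h 14 min; less 45 min break → 7 h 29 min
Fri: 08:25–19:58 = 11 h 33 min; less 45 min break → 10 h 48 min
Sat: 11:04–18:57 = 7 h 53 min; less 45 min break → 7 h 8 min
Sun: 06:30–16:24 = 9 h 54 min; less 45 min break → 9 h 9 min
Total worked: 42 h 49 min = 42.82 h.
Threshold 40 h → overtime 2 h 49 min, regular 40 h 0 min.

Regular 40.00 hours, overtime 2.82 hours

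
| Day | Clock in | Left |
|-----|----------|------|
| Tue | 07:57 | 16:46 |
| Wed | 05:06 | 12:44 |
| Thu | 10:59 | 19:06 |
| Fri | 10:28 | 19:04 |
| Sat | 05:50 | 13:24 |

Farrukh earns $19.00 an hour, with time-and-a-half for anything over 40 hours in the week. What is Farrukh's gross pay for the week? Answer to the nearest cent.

$780.90

Tue: 07:57–16:46 = 8 h 49 min
Wed: 05:06–12:44 = 7 h 38 min
Thu: 10:59–19:06 = 8 h 7 min
Fri: 10:28–19:04 = 8 h 36 min
Sat: 05:50–13:24 = 7 h 34 min
Total worked: 40 h 44 min = 2444 min.
Regular 40 h 0 min = 2400 min at $19.00/h; overtime 0 h 44 min = 44 min at $28.50/h.
Pay = (2400 × $19.00 + 44 × $28.50) ÷ 60 = $780.90.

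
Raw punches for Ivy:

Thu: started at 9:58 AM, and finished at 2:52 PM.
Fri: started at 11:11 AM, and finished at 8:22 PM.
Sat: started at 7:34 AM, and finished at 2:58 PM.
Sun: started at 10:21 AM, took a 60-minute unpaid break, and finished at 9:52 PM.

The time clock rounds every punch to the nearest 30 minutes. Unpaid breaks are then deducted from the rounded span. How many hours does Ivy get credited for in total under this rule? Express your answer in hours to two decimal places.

32.50 hours

Thu: in 9:58 AM→10:00 AM, out 2:52 PM→3:00 PM; 5 h 0 min
Fri: in 11:11 AM→11:00 AM, out 8:22 PM→8:30 PM; 9 h 30 min
Sat: in 7:34 AM→7:30 AM, out 2:58 PM→3:00 PM; 7 h 30 min
Sun: in 10:21 AM→10:30 AM, out 9:52 PM→10:00 PM; 11 h 30 min − 60 min = 10 h 30 min
Total credited: 32 h 30 min.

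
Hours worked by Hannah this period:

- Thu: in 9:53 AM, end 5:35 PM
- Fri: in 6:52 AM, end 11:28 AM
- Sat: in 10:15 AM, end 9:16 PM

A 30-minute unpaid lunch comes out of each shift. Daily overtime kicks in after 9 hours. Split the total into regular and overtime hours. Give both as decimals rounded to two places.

Thu: 9:53 AM–5:35 PM = 7 h 42 min; less 30 min break → 7 h 12 min
Fri: 6:52 AM–11:28 AM = 4 h 36 min; less 30 min break → 4 h 6 min
Sat: 10:15 AM–9:16 PM = 11 h 1 min; less 30 min break → 10 h 31 min
Thu reg 7 h 12 min / OT 0 h 0 min; Fri reg 4 h 6 min / OT 0 h 0 min; Sat reg 9 h 0 min / OT 1 h 31 min.
Totals: regular 20 h 18 min, overtime 1 h 31 min.

Regular 20.30 hours, overtime 1.52 hours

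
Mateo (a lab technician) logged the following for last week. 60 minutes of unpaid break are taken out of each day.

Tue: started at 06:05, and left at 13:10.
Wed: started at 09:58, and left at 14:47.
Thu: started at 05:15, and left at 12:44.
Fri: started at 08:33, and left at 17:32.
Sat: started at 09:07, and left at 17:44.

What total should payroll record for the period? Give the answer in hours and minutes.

31 h 59 min

Tue: 06:05–13:10 = 7 h 5 min; less 60 min break → 6 h 5 min
Wed: 09:58–14:47 = 4 h 49 min; less 60 min break → 3 h 49 min
Thu: 05:15–12:44 = 7 h 29 min; less 60 min break → 6 h 29 min
Fri: 08:33–17:32 = 8 h 59 min; less 60 min break → 7 h 59 min
Sat: 09:07–17:44 = 8 h 37 min; less 60 min break → 7 h 37 min
Total: 6 h 5 min + 3 h 49 min + 6 h 29 min + 7 h 59 min + 7 h 37 min = 31 h 59 min.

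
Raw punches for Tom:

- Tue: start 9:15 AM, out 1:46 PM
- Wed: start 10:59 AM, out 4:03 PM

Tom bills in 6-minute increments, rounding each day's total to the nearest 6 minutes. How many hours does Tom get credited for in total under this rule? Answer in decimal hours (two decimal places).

Tue: 9:15 AM–1:46 PM = 4 h 31 min → rounds to 4 h 30 min
Wed: 10:59 AM–4:03 PM = 5 h 4 min → rounds to 5 h 6 min
Total credited: 9 h 36 min.

9.60 hours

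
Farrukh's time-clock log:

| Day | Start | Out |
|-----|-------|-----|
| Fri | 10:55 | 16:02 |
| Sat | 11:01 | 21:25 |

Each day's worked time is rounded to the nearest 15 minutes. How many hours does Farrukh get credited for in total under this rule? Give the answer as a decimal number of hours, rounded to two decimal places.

15.50 hours

Fri: 10:55–16:02 = 5 h 7 min → rounds to 5 h 0 min
Sat: 11:01–21:25 = 10 h 24 min → rounds to 10 h 30 min
Total credited: 15 h 30 min.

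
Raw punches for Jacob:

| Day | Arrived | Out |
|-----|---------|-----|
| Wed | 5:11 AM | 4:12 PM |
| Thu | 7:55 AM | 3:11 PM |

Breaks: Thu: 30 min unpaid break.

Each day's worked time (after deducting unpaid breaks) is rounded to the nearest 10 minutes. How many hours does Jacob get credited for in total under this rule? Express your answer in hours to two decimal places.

17.83 hours

Wed: 5:11 AM–4:12 PM = 11 h 1 min → rounds to 11 h 0 min
Thu: 7:55 AM–3:11 PM = 7 h 16 min − 30 min = 6 h 46 min → rounds to 6 h 50 min
Total credited: 17 h 50 min.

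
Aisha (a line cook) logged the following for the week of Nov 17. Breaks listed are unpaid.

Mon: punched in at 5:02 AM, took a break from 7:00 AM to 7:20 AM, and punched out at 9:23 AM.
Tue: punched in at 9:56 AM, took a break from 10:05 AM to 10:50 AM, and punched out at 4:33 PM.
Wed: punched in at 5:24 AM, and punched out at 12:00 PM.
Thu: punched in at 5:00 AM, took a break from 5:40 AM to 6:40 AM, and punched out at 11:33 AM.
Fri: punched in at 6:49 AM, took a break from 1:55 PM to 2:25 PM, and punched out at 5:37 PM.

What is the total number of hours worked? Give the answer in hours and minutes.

Mon: 5:02 AM–9:23 AM = 4 h 21 min; less 20 min break → 4 h 1 min
Tue: 9:56 AM–4:33 PM = 6 h 37 min; less 45 min break → 5 h 52 min
Wed: 5:24 AM–12:00 PM = 6 h 36 min
Thu: 5:00 AM–11:33 AM = 6 h 33 min; less 60 min break → 5 h 33 min
Fri: 6:49 AM–5:37 PM = 10 h 48 min; less 30 min break → 10 h 18 min
Total: 4 h 1 min + 5 h 52 min + 6 h 36 min + 5 h 33 min + 10 h 18 min = 32 h 20 min.

32 h 20 min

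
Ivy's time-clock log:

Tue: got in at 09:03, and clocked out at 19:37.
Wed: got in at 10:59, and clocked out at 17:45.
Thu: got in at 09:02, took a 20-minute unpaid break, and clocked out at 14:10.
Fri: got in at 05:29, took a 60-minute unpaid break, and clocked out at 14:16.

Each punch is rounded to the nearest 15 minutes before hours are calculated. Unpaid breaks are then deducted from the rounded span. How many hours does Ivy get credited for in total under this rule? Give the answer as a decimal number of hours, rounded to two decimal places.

Tue: in 09:03→09:00, out 19:37→19:30; 10 h 30 min
Wed: in 10:59→11:00, out 17:45→17:45; 6 h 45 min
Thu: in 09:02→09:00, out 14:10→14:15; 5 h 15 min − 20 min = 4 h 55 min
Fri: in 05:29→05:30, out 14:16→14:15; 8 h 45 min − 60 min = 7 h 45 min
Total credited: 29 h 55 min.

29.92 hours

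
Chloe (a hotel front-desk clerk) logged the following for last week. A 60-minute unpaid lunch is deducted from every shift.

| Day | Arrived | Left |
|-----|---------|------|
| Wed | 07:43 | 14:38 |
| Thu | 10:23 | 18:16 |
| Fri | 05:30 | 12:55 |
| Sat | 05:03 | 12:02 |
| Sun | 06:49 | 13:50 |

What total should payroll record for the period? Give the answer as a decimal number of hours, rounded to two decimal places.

31.22 hours

Wed: 07:43–14:38 = 6 h 55 min; less 60 min break → 5 h 55 min
Thu: 10:23–18:16 = 7 h 53 min; less 60 min break → 6 h 53 min
Fri: 05:30–12:55 = 7 h 25 min; less 60 min break → 6 h 25 min
Sat: 05:03–12:02 = 6 h 59 min; less 60 min break → 5 h 59 min
Sun: 06:49–13:50 = 7 h 1 min; less 60 min break → 6 h 1 min
Total: 5 h 55 min + 6 h 53 min + 6 h 25 min + 5 h 59 min + 6 h 1 min = 31 h 13 min.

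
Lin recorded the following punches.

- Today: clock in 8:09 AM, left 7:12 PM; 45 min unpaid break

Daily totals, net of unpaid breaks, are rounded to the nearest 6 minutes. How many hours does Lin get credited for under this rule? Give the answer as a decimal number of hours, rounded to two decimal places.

Today: 8:09 AM–7:12 PM = 11 h 3 min − 45 min = 10 h 18 min → rounds to 10 h 18 min

10.30 hours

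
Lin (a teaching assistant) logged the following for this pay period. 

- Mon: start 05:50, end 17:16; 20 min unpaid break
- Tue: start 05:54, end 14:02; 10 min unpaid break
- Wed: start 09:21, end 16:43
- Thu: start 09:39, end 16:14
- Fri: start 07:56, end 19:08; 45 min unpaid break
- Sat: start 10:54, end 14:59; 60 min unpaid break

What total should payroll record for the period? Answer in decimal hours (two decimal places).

Mon: 05:50–17:16 = 11 h 26 min; less 20 min break → 11 h 6 min
Tue: 05:54–14:02 = 8 h 8 min; less 10 min break → 7 h 58 min
Wed: 09:21–16:43 = 7 h 22 min
Thu: 09:39–16:14 = 6 h 35 min
Fri: 07:56–19:08 = 11 h 12 min; less 45 min break → 10 h 27 min
Sat: 10:54–14:59 = 4 h 5 min; less 60 min break → 3 h 5 min
Total: 11 h 6 min + 7 h 58 min + 7 h 22 min + 6 h 35 min + 10 h 27 min + 3 h 5 min = 46 h 33 min.

46.55 hours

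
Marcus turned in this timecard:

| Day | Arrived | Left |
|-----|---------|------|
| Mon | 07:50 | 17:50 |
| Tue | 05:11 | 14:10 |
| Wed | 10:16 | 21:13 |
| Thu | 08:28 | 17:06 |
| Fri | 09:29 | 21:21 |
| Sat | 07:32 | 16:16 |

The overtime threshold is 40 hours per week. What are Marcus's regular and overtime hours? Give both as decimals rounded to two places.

Regular 40.00 hours, overtime 19.17 hours

Mon: 07:50–17:50 = 10 h 0 min
Tue: 05:11–14:10 = 8 h 59 min
Wed: 10:16–21:13 = 10 h 57 min
Thu: 08:28–17:06 = 8 h 38 min
Fri: 09:29–21:21 = 11 h 52 min
Sat: 07:32–16:16 = 8 h 44 min
Total worked: 59 h 10 min = 59.17 h.
Threshold 40 h → overtime 19 h 10 min, regular 40 h 0 min.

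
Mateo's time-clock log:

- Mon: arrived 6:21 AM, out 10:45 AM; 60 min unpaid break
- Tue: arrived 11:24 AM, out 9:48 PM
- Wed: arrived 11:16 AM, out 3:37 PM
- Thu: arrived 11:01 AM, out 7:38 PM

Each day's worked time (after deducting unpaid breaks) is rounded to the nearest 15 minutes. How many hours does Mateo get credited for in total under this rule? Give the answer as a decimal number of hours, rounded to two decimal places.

26.75 hours

Mon: 6:21 AM–10:45 AM = 4 h 24 min − 60 min = 3 h 24 min → rounds to 3 h 30 min
Tue: 11:24 AM–9:48 PM = 10 h 24 min → rounds to 10 h 30 min
Wed: 11:16 AM–3:37 PM = 4 h 21 min → rounds to 4 h 15 min
Thu: 11:01 AM–7:38 PM = 8 h 37 min → rounds to 8 h 30 min
Total credited: 26 h 45 min.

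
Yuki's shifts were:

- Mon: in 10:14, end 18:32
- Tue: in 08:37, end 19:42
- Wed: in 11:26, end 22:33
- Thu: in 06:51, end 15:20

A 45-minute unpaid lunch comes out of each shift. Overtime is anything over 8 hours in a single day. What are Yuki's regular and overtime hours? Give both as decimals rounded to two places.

Regular 31.28 hours, overtime 4.70 hours

Mon: 10:14–18:32 = 8 h 18 min; less 45 min break → 7 h 33 min
Tue: 08:37–19:42 = 11 h 5 min; less 45 min break → 10 h 20 min
Wed: 11:26–22:33 = 11 h 7 min; less 45 min break → 10 h 22 min
Thu: 06:51–15:20 = 8 h 29 min; less 45 min break → 7 h 44 min
Mon reg 7 h 33 min / OT 0 h 0 min; Tue reg 8 h 0 min / OT 2 h 20 min; Wed reg 8 h 0 min / OT 2 h 22 min; Thu reg 7 h 44 min / OT 0 h 0 min.
Totals: regular 31 h 17 min, overtime 4 h 42 min.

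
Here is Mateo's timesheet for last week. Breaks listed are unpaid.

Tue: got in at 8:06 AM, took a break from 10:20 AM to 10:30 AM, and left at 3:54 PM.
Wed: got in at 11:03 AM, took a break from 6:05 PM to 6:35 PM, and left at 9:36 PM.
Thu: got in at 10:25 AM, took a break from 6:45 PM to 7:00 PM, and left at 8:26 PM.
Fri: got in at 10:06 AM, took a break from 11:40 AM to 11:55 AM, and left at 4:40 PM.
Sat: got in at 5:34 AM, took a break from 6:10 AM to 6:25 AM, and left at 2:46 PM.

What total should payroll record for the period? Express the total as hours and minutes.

Tue: 8:06 AM–3:54 PM = 7 h 48 min; less 10 min break → 7 h 38 min
Wed: 11:03 AM–9:36 PM = 10 h 33 min; less 30 min break → 10 h 3 min
Thu: 10:25 AM–8:26 PM = 10 h 1 min; less 15 min break → 9 h 46 min
Fri: 10:06 AM–4:40 PM = 6 h 34 min; less 15 min break → 6 h 19 min
Sat: 5:34 AM–2:46 PM = 9 h 12 min; less 15 min break → 8 h 57 min
Total: 7 h 38 min + 10 h 3 min + 9 h 46 min + 6 h 19 min + 8 h 57 min = 42 h 43 min.

42 h 43 min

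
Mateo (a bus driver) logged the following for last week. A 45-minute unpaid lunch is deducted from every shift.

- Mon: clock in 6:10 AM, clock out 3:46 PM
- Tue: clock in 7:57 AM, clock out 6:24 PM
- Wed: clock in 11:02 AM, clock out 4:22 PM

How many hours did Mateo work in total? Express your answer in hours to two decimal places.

23.13 hours

Mon: 6:10 AM–3:46 PM = 9 h 36 min; less 45 min break → 8 h 51 min
Tue: 7:57 AM–6:24 PM = 10 h 27 min; less 45 min break → 9 h 42 min
Wed: 11:02 AM–4:22 PM = 5 h 20 min; less 45 min break → 4 h 35 min
Total: 8 h 51 min + 9 h 42 min + 4 h 35 min = 23 h 8 min.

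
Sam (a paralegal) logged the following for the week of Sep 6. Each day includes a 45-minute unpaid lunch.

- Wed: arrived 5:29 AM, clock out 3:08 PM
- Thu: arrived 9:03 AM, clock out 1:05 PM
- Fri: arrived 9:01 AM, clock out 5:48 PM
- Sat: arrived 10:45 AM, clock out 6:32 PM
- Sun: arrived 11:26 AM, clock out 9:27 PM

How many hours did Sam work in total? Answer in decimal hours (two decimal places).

36.52 hours

Wed: 5:29 AM–3:08 PM = 9 h 39 min; less 45 min break → 8 h 54 min
Thu: 9:03 AM–1:05 PM = 4 h 2 min; less 45 min break → 3 h 17 min
Fri: 9:01 AM–5:48 PM = 8 h 47 min; less 45 min break → 8 h 2 min
Sat: 10:45 AM–6:32 PM = 7 h 47 min; less 45 min break → 7 h 2 min
Sun: 11:26 AM–9:27 PM = 10 h 1 min; less 45 min break → 9 h 16 min
Total: 8 h 54 min + 3 h 17 min + 8 h 2 min + 7 h 2 min + 9 h 16 min = 36 h 31 min.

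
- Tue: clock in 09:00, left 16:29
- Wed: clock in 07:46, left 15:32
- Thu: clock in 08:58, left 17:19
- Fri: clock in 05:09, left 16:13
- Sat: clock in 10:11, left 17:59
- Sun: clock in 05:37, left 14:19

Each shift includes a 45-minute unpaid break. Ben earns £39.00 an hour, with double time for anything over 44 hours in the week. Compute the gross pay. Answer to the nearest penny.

Tue: 09:00–16:29 = 7 h 29 min; less 45 min break → 6 h 44 min
Wed: 07:46–15:32 = 7 h 46 min; less 45 min break → 7 h 1 min
Thu: 08:58–17:19 = 8 h 21 min; less 45 min break → 7 h 36 min
Fri: 05:09–16:13 = 11 h 4 min; less 45 min break → 10 h 19 min
Sat: 10:11–17:59 = 7 h 48 min; less 45 min break → 7 h 3 min
Sun: 05:37–14:19 = 8 h 42 min; less 45 min break → 7 h 57 min
Total worked: 46 h 40 min = 2800 min.
Regular 44 h 0 min = 2640 min at £39.00/h; overtime 2 h 40 min = 160 min at £78.00/h.
Pay = (2640 × £39.00 + 160 × £78.00) ÷ 60 = £1924.00.

£1924.00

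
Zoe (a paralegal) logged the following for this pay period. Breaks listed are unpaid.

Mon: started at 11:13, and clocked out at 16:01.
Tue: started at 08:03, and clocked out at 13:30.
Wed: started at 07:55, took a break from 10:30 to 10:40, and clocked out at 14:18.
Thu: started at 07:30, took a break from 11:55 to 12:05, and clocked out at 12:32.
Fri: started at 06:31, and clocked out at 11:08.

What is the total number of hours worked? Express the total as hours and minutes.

25 h 57 min

Mon: 11:13–16:01 = 4 h 48 min
Tue: 08:03–13:30 = 5 h 27 min
Wed: 07:55–14:18 = 6 h 23 min; less 10 min break → 6 h 13 min
Thu: 07:30–12:32 = 5 h 2 min; less 10 min break → 4 h 52 min
Fri: 06:31–11:08 = 4 h 37 min
Total: 4 h 48 min + 5 h 27 min + 6 h 13 min + 4 h 52 min + 4 h 37 min = 25 h 57 min.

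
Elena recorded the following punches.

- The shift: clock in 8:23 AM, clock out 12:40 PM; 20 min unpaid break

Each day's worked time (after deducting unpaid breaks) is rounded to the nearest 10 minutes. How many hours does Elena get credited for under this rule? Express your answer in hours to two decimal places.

The shift: 8:23 AM–12:40 PM = 4 h 17 min − 20 min = 3 h 57 min → rounds to 4 h 0 min

4.00 hours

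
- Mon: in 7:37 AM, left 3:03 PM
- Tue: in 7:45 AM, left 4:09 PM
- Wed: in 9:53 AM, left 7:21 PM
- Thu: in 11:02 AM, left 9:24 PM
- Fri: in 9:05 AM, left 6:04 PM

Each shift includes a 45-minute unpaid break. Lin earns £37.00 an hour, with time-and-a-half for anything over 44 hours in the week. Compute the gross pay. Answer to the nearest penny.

£1513.30

Mon: 7:37 AM–3:03 PM = 7 h 26 min; less 45 min break → 6 h 41 min
Tue: 7:45 AM–4:09 PM = 8 h 24 min; less 45 min break → 7 h 39 min
Wed: 9:53 AM–7:21 PM = 9 h 28 min; less 45 min break → 8 h 43 min
Thu: 11:02 AM–9:24 PM = 10 h 22 min; less 45 min break → 9 h 37 min
Fri: 9:05 AM–6:04 PM = 8 h 59 min; less 45 min break → 8 h 14 min
Total worked: 40 h 54 min = 2454 min.
Regular 40 h 54 min = 2454 min at £37.00/h; overtime 0 h 0 min = 0 min at £55.50/h.
Pay = (2454 × £37.00 + 0 × £55.50) ÷ 60 = £1513.30.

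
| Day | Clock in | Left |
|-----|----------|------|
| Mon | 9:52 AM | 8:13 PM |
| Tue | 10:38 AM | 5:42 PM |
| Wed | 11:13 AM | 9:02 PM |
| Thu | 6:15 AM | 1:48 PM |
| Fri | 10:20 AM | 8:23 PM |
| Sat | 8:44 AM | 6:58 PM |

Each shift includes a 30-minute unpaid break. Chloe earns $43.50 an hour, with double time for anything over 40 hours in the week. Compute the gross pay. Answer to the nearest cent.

Mon: 9:52 AM–8:13 PM = 10 h 21 min; less 30 min break → 9 h 51 min
Tue: 10:38 AM–5:42 PM = 7 h 4 min; less 30 min break → 6 h 34 min
Wed: 11:13 AM–9:02 PM = 9 h 49 min; less 30 min break → 9 h 19 min
Thu: 6:15 AM–1:48 PM = 7 h 33 min; less 30 min break → 7 h 3 min
Fri: 10:20 AM–8:23 PM = 10 h 3 min; less 30 min break → 9 h 33 min
Sat: 8:44 AM–6:58 PM = 10 h 14 min; less 30 min break → 9 h 44 min
Total worked: 52 h 4 min = 3124 min.
Regular 40 h 0 min = 2400 min at $43.50/h; overtime 12 h 4 min = 724 min at $87.00/h.
Pay = (2400 × $43.50 + 724 × $87.00) ÷ 60 = $2789.80.

$2789.80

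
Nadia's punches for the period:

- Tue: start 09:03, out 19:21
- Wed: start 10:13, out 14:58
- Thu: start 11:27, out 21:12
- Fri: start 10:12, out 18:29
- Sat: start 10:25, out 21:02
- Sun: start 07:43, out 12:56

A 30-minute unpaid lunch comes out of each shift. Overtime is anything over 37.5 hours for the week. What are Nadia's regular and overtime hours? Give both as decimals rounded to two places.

Tue: 09:03–19:21 = 10 h 18 min; less 30 min break → 9 h 48 min
Wed: 10:13–14:58 = 4 h 45 min; less 30 min break → 4 h 15 min
Thu: 11:27–21:12 = 9 h 45 min; less 30 min break → 9 h 15 min
Fri: 10:12–18:29 = 8 h 17 min; less 30 min break → 7 h 47 min
Sat: 10:25–21:02 = 10 h 37 min; less 30 min break → 10 h 7 min
Sun: 07:43–12:56 = 5 h 13 min; less 30 min break → 4 h 43 min
Total worked: 45 h 55 min = 45.92 h.
Threshold 37.5 h → overtime 8 h 25 min, regular 37 h 30 min.

Regular 37.50 hours, overtime 8.42 hours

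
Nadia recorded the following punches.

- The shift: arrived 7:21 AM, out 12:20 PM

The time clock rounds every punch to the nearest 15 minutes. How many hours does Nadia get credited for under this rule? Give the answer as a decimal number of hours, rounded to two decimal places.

5.00 hours

The shift: in 7:21 AM→7:15 AM, out 12:20 PM→12:15 PM; 5 h 0 min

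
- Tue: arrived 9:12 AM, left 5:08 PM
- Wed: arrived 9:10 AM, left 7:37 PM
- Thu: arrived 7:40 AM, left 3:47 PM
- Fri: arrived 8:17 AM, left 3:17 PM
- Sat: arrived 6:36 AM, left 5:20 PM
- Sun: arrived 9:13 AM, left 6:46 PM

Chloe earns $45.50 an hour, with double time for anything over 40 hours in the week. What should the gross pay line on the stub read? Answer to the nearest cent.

Tue: 9:12 AM–5:08 PM = 7 h 56 min
Wed: 9:10 AM–7:37 PM = 10 h 27 min
Thu: 7:40 AM–3:47 PM = 8 h 7 min
Fri: 8:17 AM–3:17 PM = 7 h 0 min
Sat: 6:36 AM–5:20 PM = 10 h 44 min
Sun: 9:13 AM–6:46 PM = 9 h 33 min
Total worked: 53 h 47 min = 3227 min.
Regular 40 h 0 min = 2400 min at $45.50/h; overtime 13 h 47 min = 827 min at $91.00/h.
Pay = (2400 × $45.50 + 827 × $91.00) ÷ 60 = $3074.28.

$3074.28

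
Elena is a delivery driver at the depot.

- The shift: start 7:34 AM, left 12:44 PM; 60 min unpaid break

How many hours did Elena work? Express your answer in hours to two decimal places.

The shift: 7:34 AM–12:44 PM = 5 h 10 min; less 60 min break → 4 h 10 min

4.17 hours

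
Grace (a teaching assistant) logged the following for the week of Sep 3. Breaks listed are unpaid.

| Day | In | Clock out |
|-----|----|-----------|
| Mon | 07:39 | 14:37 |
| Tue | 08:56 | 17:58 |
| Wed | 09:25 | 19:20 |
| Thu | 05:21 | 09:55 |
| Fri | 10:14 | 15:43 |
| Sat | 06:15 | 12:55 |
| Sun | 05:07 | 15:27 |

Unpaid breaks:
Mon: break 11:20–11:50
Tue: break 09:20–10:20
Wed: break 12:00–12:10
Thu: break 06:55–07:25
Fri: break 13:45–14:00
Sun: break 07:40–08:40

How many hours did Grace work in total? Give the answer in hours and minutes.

49 h 33 min

Mon: 07:39–14:37 = 6 h 58 min; less 30 min break → 6 h 28 min
Tue: 08:56–17:58 = 9 h 2 min; less 60 min break → 8 h 2 min
Wed: 09:25–19:20 = 9 h 55 min; less 10 min break → 9 h 45 min
Thu: 05:21–09:55 = 4 h 34 min; less 30 min break → 4 h 4 min
Fri: 10:14–15:43 = 5 h 29 min; less 15 min break → 5 h 14 min
Sat: 06:15–12:55 = 6 h 40 min
Sun: 05:07–15:27 = 10 h 20 min; less 60 min break → 9 h 20 min
Total: 6 h 28 min + 8 h 2 min + 9 h 45 min + 4 h 4 min + 5 h 14 min + 6 h 40 min + 9 h 20 min = 49 h 33 min.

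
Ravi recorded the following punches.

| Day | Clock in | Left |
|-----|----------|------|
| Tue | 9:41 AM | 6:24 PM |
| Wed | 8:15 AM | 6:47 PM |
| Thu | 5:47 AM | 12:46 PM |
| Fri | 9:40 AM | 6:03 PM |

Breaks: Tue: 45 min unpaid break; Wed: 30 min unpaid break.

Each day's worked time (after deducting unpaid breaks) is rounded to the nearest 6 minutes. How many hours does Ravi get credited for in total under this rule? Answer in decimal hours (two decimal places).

33.40 hours

Tue: 9:41 AM–6:24 PM = 8 h 43 min − 45 min = 7 h 58 min → rounds to 8 h 0 min
Wed: 8:15 AM–6:47 PM = 10 h 32 min − 30 min = 10 h 2 min → rounds to 10 h 0 min
Thu: 5:47 AM–12:46 PM = 6 h 59 min → rounds to 7 h 0 min
Fri: 9:40 AM–6:03 PM = 8 h 23 min → rounds to 8 h 24 min
Total credited: 33 h 24 min.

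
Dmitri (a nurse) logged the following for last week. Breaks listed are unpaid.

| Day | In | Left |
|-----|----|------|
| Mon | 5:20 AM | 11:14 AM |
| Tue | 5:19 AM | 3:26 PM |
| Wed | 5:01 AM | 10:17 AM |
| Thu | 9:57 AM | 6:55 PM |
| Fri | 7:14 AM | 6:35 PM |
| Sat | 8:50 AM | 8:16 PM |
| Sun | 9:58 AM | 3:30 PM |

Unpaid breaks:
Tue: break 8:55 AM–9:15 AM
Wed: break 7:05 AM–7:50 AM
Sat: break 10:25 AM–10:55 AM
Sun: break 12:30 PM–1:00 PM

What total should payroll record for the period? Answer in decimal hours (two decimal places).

Mon: 5:20 AM–11:14 AM = 5 h 54 min
Tue: 5:19 AM–3:26 PM = 10 h 7 min; less 20 min break → 9 h 47 min
Wed: 5:01 AM–10:17 AM = 5 h 16 min; less 45 min break → 4 h 31 min
Thu: 9:57 AM–6:55 PM = 8 h 58 min
Fri: 7:14 AM–6:35 PM = 11 h 21 min
Sat: 8:50 AM–8:16 PM = 11 h 26 min; less 30 min break → 10 h 56 min
Sun: 9:58 AM–3:30 PM = 5 h 32 min; less 30 min break → 5 h 2 min
Total: 5 h 54 min + 9 h 47 min + 4 h 31 min + 8 h 58 min + 11 h 21 min + 10 h 56 min + 5 h 2 min = 56 h 29 min.

56.48 hours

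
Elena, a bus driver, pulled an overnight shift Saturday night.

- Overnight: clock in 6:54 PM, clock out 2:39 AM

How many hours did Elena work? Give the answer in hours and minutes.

Overnight: 6:54 PM → midnight = 5 h 6 min; midnight → 2:39 AM = 2 h 39 min; span 7 h 45 min

7 h 45 min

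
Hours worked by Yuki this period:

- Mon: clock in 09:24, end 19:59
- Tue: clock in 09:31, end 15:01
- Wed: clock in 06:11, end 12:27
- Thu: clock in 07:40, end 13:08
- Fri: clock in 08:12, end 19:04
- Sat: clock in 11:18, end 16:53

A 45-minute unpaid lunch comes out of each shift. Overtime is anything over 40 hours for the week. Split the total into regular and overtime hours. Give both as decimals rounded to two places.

Mon: 09:24–19:59 = 10 h 35 min; less 45 min break → 9 h 50 min
Tue: 09:31–15:01 = 5 h 30 min; less 45 min break → 4 h 45 min
Wed: 06:11–12:27 = 6 h 16 min; less 45 min break → 5 h 31 min
Thu: 07:40–13:08 = 5 h 28 min; less 45 min break → 4 h 43 min
Fri: 08:12–19:04 = 10 h 52 min; less 45 min break → 10 h 7 min
Sat: 11:18–16:53 = 5 h 35 min; less 45 min break → 4 h 50 min
Total worked: 39 h 46 min = 39.77 h.
Threshold 40 h → overtime 0 h 0 min, regular 39 h 46 min.

Regular 39.77 hours, overtime 0.00 hours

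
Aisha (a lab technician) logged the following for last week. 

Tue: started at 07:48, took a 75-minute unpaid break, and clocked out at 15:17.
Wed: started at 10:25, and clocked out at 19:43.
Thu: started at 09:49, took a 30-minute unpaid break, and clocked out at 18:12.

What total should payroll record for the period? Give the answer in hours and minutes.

Tue: 07:48–15:17 = 7 h 29 min; less 75 min break → 6 h 14 min
Wed: 10:25–19:43 = 9 h 18 min
Thu: 09:49–18:12 = 8 h 23 min; less 30 min break → 7 h 53 min
Total: 6 h 14 min + 9 h 18 min + 7 h 53 min = 23 h 25 min.

23 h 25 min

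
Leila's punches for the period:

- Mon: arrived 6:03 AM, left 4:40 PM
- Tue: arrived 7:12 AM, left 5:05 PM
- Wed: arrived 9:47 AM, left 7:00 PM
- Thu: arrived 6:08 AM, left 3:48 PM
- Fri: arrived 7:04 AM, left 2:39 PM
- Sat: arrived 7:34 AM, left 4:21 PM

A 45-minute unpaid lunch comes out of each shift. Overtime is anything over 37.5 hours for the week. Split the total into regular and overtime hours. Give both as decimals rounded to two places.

Regular 37.50 hours, overtime 13.75 hours

Mon: 6:03 AM–4:40 PM = 10 h 37 min; less 45 min break → 9 h 52 min
Tue: 7:12 AM–5:05 PM = 9 h 53 min; less 45 min break → 9 h 8 min
Wed: 9:47 AM–7:00 PM = 9 h 13 min; less 45 min break → 8 h 28 min
Thu: 6:08 AM–3:48 PM = 9 h 40 min; less 45 min break → 8 h 55 min
Fri: 7:04 AM–2:39 PM = 7 h 35 min; less 45 min break → 6 h 50 min
Sat: 7:34 AM–4:21 PM = 8 h 47 min; less 45 min break → 8 h 2 min
Total worked: 51 h 15 min = 51.25 h.
Threshold 37.5 h → overtime 13 h 45 min, regular 37 h 30 min.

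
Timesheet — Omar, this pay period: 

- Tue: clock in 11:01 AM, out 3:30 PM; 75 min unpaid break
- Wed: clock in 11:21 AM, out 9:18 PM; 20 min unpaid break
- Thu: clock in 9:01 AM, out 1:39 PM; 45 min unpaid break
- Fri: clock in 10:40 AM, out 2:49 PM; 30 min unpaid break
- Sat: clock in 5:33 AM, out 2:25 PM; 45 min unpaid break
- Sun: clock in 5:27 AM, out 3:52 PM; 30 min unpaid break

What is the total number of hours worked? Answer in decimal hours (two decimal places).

38.42 hours

Tue: 11:01 AM–3:30 PM = 4 h 29 min; less 75 min break → 3 h 14 min
Wed: 11:21 AM–9:18 PM = 9 h 57 min; less 20 min break → 9 h 37 min
Thu: 9:01 AM–1:39 PM = 4 h 38 min; less 45 min break → 3 h 53 min
Fri: 10:40 AM–2:49 PM = 4 h 9 min; less 30 min break → 3 h 39 min
Sat: 5:33 AM–2:25 PM = 8 h 52 min; less 45 min break → 8 h 7 min
Sun: 5:27 AM–3:52 PM = 10 h 25 min; less 30 min break → 9 h 55 min
Total: 3 h 14 min + 9 h 37 min + 3 h 53 min + 3 h 39 min + 8 h 7 min + 9 h 55 min = 38 h 25 min.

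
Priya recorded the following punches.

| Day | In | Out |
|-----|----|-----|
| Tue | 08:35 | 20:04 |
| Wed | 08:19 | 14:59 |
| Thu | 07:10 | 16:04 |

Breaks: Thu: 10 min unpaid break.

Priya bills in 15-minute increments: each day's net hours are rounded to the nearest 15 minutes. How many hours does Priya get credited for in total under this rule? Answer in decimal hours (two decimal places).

Tue: 08:35–20:04 = 11 h 29 min → rounds to 11 h 30 min
Wed: 08:19–14:59 = 6 h 40 min → rounds to 6 h 45 min
Thu: 07:10–16:04 = 8 h 54 min − 10 min = 8 h 44 min → rounds to 8 h 45 min
Total credited: 27 h 0 min.

27.00 hours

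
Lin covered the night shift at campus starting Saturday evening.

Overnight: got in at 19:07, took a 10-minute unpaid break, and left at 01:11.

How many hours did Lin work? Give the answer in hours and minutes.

Overnight: 19:07 → midnight = 4 h 53 min; midnight → 01:11 = 1 h 11 min; span 6 h 4 min; less 10 min break → 5 h 54 min

5 h 54 min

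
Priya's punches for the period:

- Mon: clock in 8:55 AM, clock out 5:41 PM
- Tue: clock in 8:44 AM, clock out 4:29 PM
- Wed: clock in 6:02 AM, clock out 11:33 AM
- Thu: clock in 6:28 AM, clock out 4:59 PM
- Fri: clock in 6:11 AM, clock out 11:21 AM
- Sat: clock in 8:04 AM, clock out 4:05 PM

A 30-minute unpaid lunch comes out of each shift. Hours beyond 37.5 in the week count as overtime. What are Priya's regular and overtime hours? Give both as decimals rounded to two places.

Regular 37.50 hours, overtime 5.23 hours

Mon: 8:55 AM–5:41 PM = 8 h 46 min; less 30 min break → 8 h 16 min
Tue: 8:44 AM–4:29 PM = 7 h 45 min; less 30 min break → 7 h 15 min
Wed: 6:02 AM–11:33 AM = 5 h 31 min; less 30 min break → 5 h 1 min
Thu: 6:28 AM–4:59 PM = 10 h 31 min; less 30 min break → 10 h 1 min
Fri: 6:11 AM–11:21 AM = 5 h 10 min; less 30 min break → 4 h 40 min
Sat: 8:04 AM–4:05 PM = 8 h 1 min; less 30 min break → 7 h 31 min
Total worked: 42 h 44 min = 42.73 h.
Threshold 37.5 h → overtime 5 h 14 min, regular 37 h 30 min.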